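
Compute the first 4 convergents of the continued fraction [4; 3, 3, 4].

4/1, 13/3, 43/10, 185/43

Using the convergent recurrence p_i = a_i*p_{i-1} + p_{i-2}, q_i = a_i*q_{i-1} + q_{i-2} with p_{-2}=0, p_{-1}=1, q_{-2}=1, q_{-1}=0:
  i=0: a_0=4, p_0 = 4*1 + 0 = 4, q_0 = 4*0 + 1 = 1.
  i=1: a_1=3, p_1 = 3*4 + 1 = 13, q_1 = 3*1 + 0 = 3.
  i=2: a_2=3, p_2 = 3*13 + 4 = 43, q_2 = 3*3 + 1 = 10.
  i=3: a_3=4, p_3 = 4*43 + 13 = 185, q_3 = 4*10 + 3 = 43.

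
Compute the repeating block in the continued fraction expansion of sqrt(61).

[7; (1, 4, 3, 1, 2, 2, 1, 3, 4, 1, 14)]

Write x_i = (sqrt(61) + m_i)/d_i with (m_0, d_0) = (0, 1). a_0 = floor(sqrt(61)) = 7, since 7^2 = 49 <= 61 < 64 = 8^2.
Iterate m_{i+1} = d_i*a_i - m_i, d_{i+1} = (61 - m_{i+1}^2)/d_i, a_{i+1} = floor((a_0 + m_{i+1})/d_{i+1}):
  m_1 = 1*7 - 0 = 7, d_1 = (61 - 7^2)/1 = 12/1 = 12, a_1 = floor((7 + 7)/12) = 1.
  m_2 = 12*1 - 7 = 5, d_2 = (61 - 5^2)/12 = 36/12 = 3, a_2 = floor((7 + 5)/3) = 4.
  m_3 = 3*4 - 5 = 7, d_3 = (61 - 7^2)/3 = 12/3 = 4, a_3 = floor((7 + 7)/4) = 3.
  m_4 = 4*3 - 7 = 5, d_4 = (61 - 5^2)/4 = 36/4 = 9, a_4 = floor((7 + 5)/9) = 1.
  m_5 = 9*1 - 5 = 4, d_5 = (61 - 4^2)/9 = 45/9 = 5, a_5 = floor((7 + 4)/5) = 2.
  m_6 = 5*2 - 4 = 6, d_6 = (61 - 6^2)/5 = 25/5 = 5, a_6 = floor((7 + 6)/5) = 2.
  m_7 = 5*2 - 6 = 4, d_7 = (61 - 4^2)/5 = 45/5 = 9, a_7 = floor((7 + 4)/9) = 1.
  m_8 = 9*1 - 4 = 5, d_8 = (61 - 5^2)/9 = 36/9 = 4, a_8 = floor((7 + 5)/4) = 3.
  m_9 = 4*3 - 5 = 7, d_9 = (61 - 7^2)/4 = 12/4 = 3, a_9 = floor((7 + 7)/3) = 4.
  m_10 = 3*4 - 7 = 5, d_10 = (61 - 5^2)/3 = 36/3 = 12, a_10 = floor((7 + 5)/12) = 1.
  m_11 = 12*1 - 5 = 7, d_11 = (61 - 7^2)/12 = 12/12 = 1, a_11 = floor((7 + 7)/1) = 14.
  m_12 = 1*14 - 7 = 7, d_12 = (61 - 7^2)/1 = 12/1 = 12: (m_12, d_12) = (m_1, d_1) = (7, 12), so from here the quotients repeat a_1, ..., a_11; the period length is 11.
Hence the expansion of sqrt(61) is a_0 = 7 followed by the repeating block 1, 4, 3, 1, 2, 2, 1, 3, 4, 1, 14 (period 11).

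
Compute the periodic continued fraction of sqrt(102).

[10; (10, 20)]

Write x_i = (sqrt(102) + m_i)/d_i with (m_0, d_0) = (0, 1). a_0 = floor(sqrt(102)) = 10, since 10^2 = 100 <= 102 < 121 = 11^2.
Iterate m_{i+1} = d_i*a_i - m_i, d_{i+1} = (102 - m_{i+1}^2)/d_i, a_{i+1} = floor((a_0 + m_{i+1})/d_{i+1}):
  m_1 = 1*10 - 0 = 10, d_1 = (102 - 10^2)/1 = 2/1 = 2, a_1 = floor((10 + 10)/2) = 10.
  m_2 = 2*10 - 10 = 10, d_2 = (102 - 10^2)/2 = 2/2 = 1, a_2 = floor((10 + 10)/1) = 20.
  m_3 = 1*20 - 10 = 10, d_3 = (102 - 10^2)/1 = 2/1 = 2: (m_3, d_3) = (m_1, d_1) = (10, 2), so from here the quotients repeat a_1, a_2; the period length is 2.
Hence the expansion of sqrt(102) is a_0 = 10 followed by the repeating block 10, 20 (period 2).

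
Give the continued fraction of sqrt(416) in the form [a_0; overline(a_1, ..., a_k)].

[20; overline(2, 1, 1, 9, 1, 1, 2, 40)]

Write x_i = (sqrt(416) + m_i)/d_i with (m_0, d_0) = (0, 1). a_0 = floor(sqrt(416)) = 20, since 20^2 = 400 <= 416 < 441 = 21^2.
Iterate m_{i+1} = d_i*a_i - m_i, d_{i+1} = (416 - m_{i+1}^2)/d_i, a_{i+1} = floor((a_0 + m_{i+1})/d_{i+1}):
  m_1 = 1*20 - 0 = 20, d_1 = (416 - 20^2)/1 = 16/1 = 16, a_1 = floor((20 + 20)/16) = 2.
  m_2 = 16*2 - 20 = 12, d_2 = (416 - 12^2)/16 = 272/16 = 17, a_2 = floor((20 + 12)/17) = 1.
  m_3 = 17*1 - 12 = 5, d_3 = (416 - 5^2)/17 = 391/17 = 23, a_3 = floor((20 + 5)/23) = 1.
  m_4 = 23*1 - 5 = 18, d_4 = (416 - 18^2)/23 = 92/23 = 4, a_4 = floor((20 + 18)/4) = 9.
  m_5 = 4*9 - 18 = 18, d_5 = (416 - 18^2)/4 = 92/4 = 23, a_5 = floor((20 + 18)/23) = 1.
  m_6 = 23*1 - 18 = 5, d_6 = (416 - 5^2)/23 = 391/23 = 17, a_6 = floor((20 + 5)/17) = 1.
  m_7 = 17*1 - 5 = 12, d_7 = (416 - 12^2)/17 = 272/17 = 16, a_7 = floor((20 + 12)/16) = 2.
  m_8 = 16*2 - 12 = 20, d_8 = (416 - 20^2)/16 = 16/16 = 1, a_8 = floor((20 + 20)/1) = 40.
  m_9 = 1*40 - 20 = 20, d_9 = (416 - 20^2)/1 = 16/1 = 16: (m_9, d_9) = (m_1, d_1) = (20, 16), so from here the quotients repeat a_1, ..., a_8; the period length is 8.
Hence the expansion of sqrt(416) is a_0 = 20 followed by the repeating block 2, 1, 1, 9, 1, 1, 2, 40 (period 8).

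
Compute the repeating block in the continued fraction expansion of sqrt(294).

Write x_i = (sqrt(294) + m_i)/d_i with (m_0, d_0) = (0, 1). a_0 = floor(sqrt(294)) = 17, since 17^2 = 289 <= 294 < 324 = 18^2.
Iterate m_{i+1} = d_i*a_i - m_i, d_{i+1} = (294 - m_{i+1}^2)/d_i, a_{i+1} = floor((a_0 + m_{i+1})/d_{i+1}):
  m_1 = 1*17 - 0 = 17, d_1 = (294 - 17^2)/1 = 5/1 = 5, a_1 = floor((17 + 17)/5) = 6.
  m_2 = 5*6 - 17 = 13, d_2 = (294 - 13^2)/5 = 125/5 = 25, a_2 = floor((17 + 13)/25) = 1.
  m_3 = 25*1 - 13 = 12, d_3 = (294 - 12^2)/25 = 150/25 = 6, a_3 = floor((17 + 12)/6) = 4.
  m_4 = 6*4 - 12 = 12, d_4 = (294 - 12^2)/6 = 150/6 = 25, a_4 = floor((17 + 12)/25) = 1.
  m_5 = 25*1 - 12 = 13, d_5 = (294 - 13^2)/25 = 125/25 = 5, a_5 = floor((17 + 13)/5) = 6.
  m_6 = 5*6 - 13 = 17, d_6 = (294 - 17^2)/5 = 5/5 = 1, a_6 = floor((17 + 17)/1) = 34.
  m_7 = 1*34 - 17 = 17, d_7 = (294 - 17^2)/1 = 5/1 = 5: (m_7, d_7) = (m_1, d_1) = (17, 5), so from here the quotients repeat a_1, ..., a_6; the period length is 6.
Hence the expansion of sqrt(294) is a_0 = 17 followed by the repeating block 6, 1, 4, 1, 6, 34 (period 6).

[17; (6, 1, 4, 1, 6, 34)]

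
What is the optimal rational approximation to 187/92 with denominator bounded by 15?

2/1

Expand x = 187/92 as a continued fraction with the Euclidean algorithm:
  187 = 2*92 + 3, so a_0 = 2.
  92 = 30*3 + 2, so a_1 = 30.
  3 = 1*2 + 1, so a_2 = 1.
  2 = 2*1 + 0, so a_3 = 2.
so x = [2; 30, 1, 2].
Convergents (p_i = a_i*p_{i-1} + p_{i-2}, q_i = a_i*q_{i-1} + q_{i-2} with p_{-2}=0, p_{-1}=1, q_{-2}=1, q_{-1}=0), until the denominator exceeds 15:
  i=0: a_0=2, p_0 = 2*1 + 0 = 2, q_0 = 2*0 + 1 = 1.
  i=1: a_1=30, p_1 = 30*2 + 1 = 61, q_1 = 30*1 + 0 = 30.
q_1 = 30 > 15, so the last convergent with denominator <= 15 is p_0/q_0 = 2/1.
The closest fraction with denominator <= 15 is either p_0/q_0 or the intermediate fraction (k*p_0 + p_{-1})/(k*q_0 + q_{-1}) with the largest k >= 1 whose denominator stays <= 15; these approach x as k grows, and every other convergent or intermediate fraction in range is farther away.
Largest k: floor((15 - q_{-1})/q_0) = floor((15 - 0)/1) = 15 (using the seeds p_{-1} = 1, q_{-1} = 0).
That gives (15*2 + 1)/(15*1 + 0) = 31/15.
Compare the errors: |x - 2/1| = |187*1 - 2*92|/(92*1) = 3/92, and |x - 31/15| = |187*15 - 31*92|/(92*15) = 47/1380.
Cross-multiplying, 3*1380 = 4140 < 4324 = 47*92, so 3/92 is smaller: the convergent 2/1 is closer to x than 31/15.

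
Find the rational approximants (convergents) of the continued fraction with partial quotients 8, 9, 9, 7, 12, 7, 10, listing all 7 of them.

Using the convergent recurrence p_i = a_i*p_{i-1} + p_{i-2}, q_i = a_i*q_{i-1} + q_{i-2} with p_{-2}=0, p_{-1}=1, q_{-2}=1, q_{-1}=0:
  i=0: a_0=8, p_0 = 8*1 + 0 = 8, q_0 = 8*0 + 1 = 1.
  i=1: a_1=9, p_1 = 9*8 + 1 = 73, q_1 = 9*1 + 0 = 9.
  i=2: a_2=9, p_2 = 9*73 + 8 = 665, q_2 = 9*9 + 1 = 82.
  i=3: a_3=7, p_3 = 7*665 + 73 = 4728, q_3 = 7*82 + 9 = 583.
  i=4: a_4=12, p_4 = 12*4728 + 665 = 57401, q_4 = 12*583 + 82 = 7078.
  i=5: a_5=7, p_5 = 7*57401 + 4728 = 406535, q_5 = 7*7078 + 583 = 50129.
  i=6: a_6=10, p_6 = 10*406535 + 57401 = 4122751, q_6 = 10*50129 + 7078 = 508368.

8/1, 73/9, 665/82, 4728/583, 57401/7078, 406535/50129, 4122751/508368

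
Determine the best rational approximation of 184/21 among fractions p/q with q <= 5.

35/4

Expand x = 184/21 as a continued fraction with the Euclidean algorithm:
  184 = 8*21 + 16, so a_0 = 8.
  21 = 1*16 + 5, so a_1 = 1.
  16 = 3*5 + 1, so a_2 = 3.
  5 = 5*1 + 0, so a_3 = 5.
so x = [8; 1, 3, 5].
Convergents (p_i = a_i*p_{i-1} + p_{i-2}, q_i = a_i*q_{i-1} + q_{i-2} with p_{-2}=0, p_{-1}=1, q_{-2}=1, q_{-1}=0), until the denominator exceeds 5:
  i=0: a_0=8, p_0 = 8*1 + 0 = 8, q_0 = 8*0 + 1 = 1.
  i=1: a_1=1, p_1 = 1*8 + 1 = 9, q_1 = 1*1 + 0 = 1.
  i=2: a_2=3, p_2 = 3*9 + 8 = 35, q_2 = 3*1 + 1 = 4.
  i=3: a_3=5, p_3 = 5*35 + 9 = 184, q_3 = 5*4 + 1 = 21.
q_3 = 21 > 5, so the last convergent with denominator <= 5 is p_2/q_2 = 35/4.
The closest fraction with denominator <= 5 is either p_2/q_2 or the intermediate fraction (k*p_2 + p_1)/(k*q_2 + q_1) with the largest k >= 1 whose denominator stays <= 5; these approach x as k grows, and every other convergent or intermediate fraction in range is farther away.
Largest k: floor((5 - q_1)/q_2) = floor((5 - 1)/4) = 1.
That gives (1*35 + 9)/(1*4 + 1) = 44/5.
Compare the errors: |x - 35/4| = |184*4 - 35*21|/(21*4) = 1/84, and |x - 44/5| = |184*5 - 44*21|/(21*5) = 4/105.
Cross-multiplying, 1*105 = 105 < 336 = 4*84, so 1/84 is smaller: the convergent 35/4 is closer to x than 44/5.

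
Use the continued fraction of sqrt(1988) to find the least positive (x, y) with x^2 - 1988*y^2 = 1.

(x, y) = (1201887, 26956)

First expand sqrt(1988) as a continued fraction. With x_i = (sqrt(1988) + m_i)/d_i and (m_0, d_0) = (0, 1): a_0 = floor(sqrt(1988)) = 44, since 44^2 = 1936 <= 1988 < 2025 = 45^2.
Iterate m_{i+1} = d_i*a_i - m_i, d_{i+1} = (1988 - m_{i+1}^2)/d_i, a_{i+1} = floor((a_0 + m_{i+1})/d_{i+1}):
  m_1 = 1*44 - 0 = 44, d_1 = (1988 - 44^2)/1 = 52/1 = 52, a_1 = floor((44 + 44)/52) = 1.
  m_2 = 52*1 - 44 = 8, d_2 = (1988 - 8^2)/52 = 1924/52 = 37, a_2 = floor((44 + 8)/37) = 1.
  m_3 = 37*1 - 8 = 29, d_3 = (1988 - 29^2)/37 = 1147/37 = 31, a_3 = floor((44 + 29)/31) = 2.
  m_4 = 31*2 - 29 = 33, d_4 = (1988 - 33^2)/31 = 899/31 = 29, a_4 = floor((44 + 33)/29) = 2.
  m_5 = 29*2 - 33 = 25, d_5 = (1988 - 25^2)/29 = 1363/29 = 47, a_5 = floor((44 + 25)/47) = 1.
  m_6 = 47*1 - 25 = 22, d_6 = (1988 - 22^2)/47 = 1504/47 = 32, a_6 = floor((44 + 22)/32) = 2.
  m_7 = 32*2 - 22 = 42, d_7 = (1988 - 42^2)/32 = 224/32 = 7, a_7 = floor((44 + 42)/7) = 12.
  m_8 = 7*12 - 42 = 42, d_8 = (1988 - 42^2)/7 = 224/7 = 32, a_8 = floor((44 + 42)/32) = 2.
  m_9 = 32*2 - 42 = 22, d_9 = (1988 - 22^2)/32 = 1504/32 = 47, a_9 = floor((44 + 22)/47) = 1.
  m_10 = 47*1 - 22 = 25, d_10 = (1988 - 25^2)/47 = 1363/47 = 29, a_10 = floor((44 + 25)/29) = 2.
  m_11 = 29*2 - 25 = 33, d_11 = (1988 - 33^2)/29 = 899/29 = 31, a_11 = floor((44 + 33)/31) = 2.
  m_12 = 31*2 - 33 = 29, d_12 = (1988 - 29^2)/31 = 1147/31 = 37, a_12 = floor((44 + 29)/37) = 1.
  m_13 = 37*1 - 29 = 8, d_13 = (1988 - 8^2)/37 = 1924/37 = 52, a_13 = floor((44 + 8)/52) = 1.
  m_14 = 52*1 - 8 = 44, d_14 = (1988 - 44^2)/52 = 52/52 = 1, a_14 = floor((44 + 44)/1) = 88.
  m_15 = 1*88 - 44 = 44, d_15 = (1988 - 44^2)/1 = 52/1 = 52: (m_15, d_15) = (m_1, d_1) = (44, 52), so from here the quotients repeat a_1, ..., a_14; the period length is 14.
So sqrt(1988) = [44; (1, 1, 2, 2, 1, 2, 12, 2, 1, 2, 2, 1, 1, 88)] with period length k = 14.
k is even, so the fundamental solution of x^2 - 1988y^2 = 1 is (p_{k-1}, q_{k-1}) = (p_13, q_13); compute convergents through index 13.
Convergents (p_i = a_i*p_{i-1} + p_{i-2}, q_i = a_i*q_{i-1} + q_{i-2} with p_{-2}=0, p_{-1}=1, q_{-2}=1, q_{-1}=0):
  i=0: a_0=44, p_0 = 44*1 + 0 = 44, q_0 = 44*0 + 1 = 1.
  i=1: a_1=1, p_1 = 1*44 + 1 = 45, q_1 = 1*1 + 0 = 1.
  i=2: a_2=1, p_2 = 1*45 + 44 = 89, q_2 = 1*1 + 1 = 2.
  i=3: a_3=2, p_3 = 2*89 + 45 = 223, q_3 = 2*2 + 1 = 5.
  i=4: a_4=2, p_4 = 2*223 + 89 = 535, q_4 = 2*5 + 2 = 12.
  i=5: a_5=1, p_5 = 1*535 + 223 = 758, q_5 = 1*12 + 5 = 17.
  i=6: a_6=2, p_6 = 2*758 + 535 = 2051, q_6 = 2*17 + 12 = 46.
  i=7: a_7=12, p_7 = 12*2051 + 758 = 25370, q_7 = 12*46 + 17 = 569.
  i=8: a_8=2, p_8 = 2*25370 + 2051 = 52791, q_8 = 2*569 + 46 = 1184.
  i=9: a_9=1, p_9 = 1*52791 + 25370 = 78161, q_9 = 1*1184 + 569 = 1753.
  i=10: a_10=2, p_10 = 2*78161 + 52791 = 209113, q_10 = 2*1753 + 1184 = 4690.
  i=11: a_11=2, p_11 = 2*209113 + 78161 = 496387, q_11 = 2*4690 + 1753 = 11133.
  i=12: a_12=1, p_12 = 1*496387 + 209113 = 705500, q_12 = 1*11133 + 4690 = 15823.
  i=13: a_13=1, p_13 = 1*705500 + 496387 = 1201887, q_13 = 1*15823 + 11133 = 26956.
Check: 1201887^2 - 1988*26956^2 = 1444532360769 - 1444532360768 = 1, so (x, y) = (1201887, 26956) solves the equation, and by the theorem it is the least positive solution.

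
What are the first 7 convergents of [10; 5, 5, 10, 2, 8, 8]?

Using the convergent recurrence p_i = a_i*p_{i-1} + p_{i-2}, q_i = a_i*q_{i-1} + q_{i-2} with p_{-2}=0, p_{-1}=1, q_{-2}=1, q_{-1}=0:
  i=0: a_0=10, p_0 = 10*1 + 0 = 10, q_0 = 10*0 + 1 = 1.
  i=1: a_1=5, p_1 = 5*10 + 1 = 51, q_1 = 5*1 + 0 = 5.
  i=2: a_2=5, p_2 = 5*51 + 10 = 265, q_2 = 5*5 + 1 = 26.
  i=3: a_3=10, p_3 = 10*265 + 51 = 2701, q_3 = 10*26 + 5 = 265.
  i=4: a_4=2, p_4 = 2*2701 + 265 = 5667, q_4 = 2*265 + 26 = 556.
  i=5: a_5=8, p_5 = 8*5667 + 2701 = 48037, q_5 = 8*556 + 265 = 4713.
  i=6: a_6=8, p_6 = 8*48037 + 5667 = 389963, q_6 = 8*4713 + 556 = 38260.

10/1, 51/5, 265/26, 2701/265, 5667/556, 48037/4713, 389963/38260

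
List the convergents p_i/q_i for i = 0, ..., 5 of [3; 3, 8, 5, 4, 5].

Using the convergent recurrence p_i = a_i*p_{i-1} + p_{i-2}, q_i = a_i*q_{i-1} + q_{i-2} with p_{-2}=0, p_{-1}=1, q_{-2}=1, q_{-1}=0:
  i=0: a_0=3, p_0 = 3*1 + 0 = 3, q_0 = 3*0 + 1 = 1.
  i=1: a_1=3, p_1 = 3*3 + 1 = 10, q_1 = 3*1 + 0 = 3.
  i=2: a_2=8, p_2 = 8*10 + 3 = 83, q_2 = 8*3 + 1 = 25.
  i=3: a_3=5, p_3 = 5*83 + 10 = 425, q_3 = 5*25 + 3 = 128.
  i=4: a_4=4, p_4 = 4*425 + 83 = 1783, q_4 = 4*128 + 25 = 537.
  i=5: a_5=5, p_5 = 5*1783 + 425 = 9340, q_5 = 5*537 + 128 = 2813.

3/1, 10/3, 83/25, 425/128, 1783/537, 9340/2813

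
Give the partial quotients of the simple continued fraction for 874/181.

Run the Euclidean algorithm on 874 and 181; the successive quotients are the partial quotients a_0, a_1, ... (each step inverts the fractional part left over by the previous one):
  874 = 4*181 + 150, so a_0 = 4.
  181 = 1*150 + 31, so a_1 = 1.
  150 = 4*31 + 26, so a_2 = 4.
  31 = 1*26 + 5, so a_3 = 1.
  26 = 5*5 + 1, so a_4 = 5.
  5 = 5*1 + 0, so a_5 = 5.
The remainder reaches 0 after 6 divisions, so the expansion has 6 partial quotients, read off in order.

[4; 1, 4, 1, 5, 5]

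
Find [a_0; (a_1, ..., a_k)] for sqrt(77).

[8; (1, 3, 2, 3, 1, 16)]

Write x_i = (sqrt(77) + m_i)/d_i with (m_0, d_0) = (0, 1). a_0 = floor(sqrt(77)) = 8, since 8^2 = 64 <= 77 < 81 = 9^2.
Iterate m_{i+1} = d_i*a_i - m_i, d_{i+1} = (77 - m_{i+1}^2)/d_i, a_{i+1} = floor((a_0 + m_{i+1})/d_{i+1}):
  m_1 = 1*8 - 0 = 8, d_1 = (77 - 8^2)/1 = 13/1 = 13, a_1 = floor((8 + 8)/13) = 1.
  m_2 = 13*1 - 8 = 5, d_2 = (77 - 5^2)/13 = 52/13 = 4, a_2 = floor((8 + 5)/4) = 3.
  m_3 = 4*3 - 5 = 7, d_3 = (77 - 7^2)/4 = 28/4 = 7, a_3 = floor((8 + 7)/7) = 2.
  m_4 = 7*2 - 7 = 7, d_4 = (77 - 7^2)/7 = 28/7 = 4, a_4 = floor((8 + 7)/4) = 3.
  m_5 = 4*3 - 7 = 5, d_5 = (77 - 5^2)/4 = 52/4 = 13, a_5 = floor((8 + 5)/13) = 1.
  m_6 = 13*1 - 5 = 8, d_6 = (77 - 8^2)/13 = 13/13 = 1, a_6 = floor((8 + 8)/1) = 16.
  m_7 = 1*16 - 8 = 8, d_7 = (77 - 8^2)/1 = 13/1 = 13: (m_7, d_7) = (m_1, d_1) = (8, 13), so from here the quotients repeat a_1, ..., a_6; the period length is 6.
Hence the expansion of sqrt(77) is a_0 = 8 followed by the repeating block 1, 3, 2, 3, 1, 16 (period 6).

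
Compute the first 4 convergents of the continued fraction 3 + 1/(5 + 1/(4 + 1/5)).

3/1, 16/5, 67/21, 351/110

Using the convergent recurrence p_i = a_i*p_{i-1} + p_{i-2}, q_i = a_i*q_{i-1} + q_{i-2} with p_{-2}=0, p_{-1}=1, q_{-2}=1, q_{-1}=0:
  i=0: a_0=3, p_0 = 3*1 + 0 = 3, q_0 = 3*0 + 1 = 1.
  i=1: a_1=5, p_1 = 5*3 + 1 = 16, q_1 = 5*1 + 0 = 5.
  i=2: a_2=4, p_2 = 4*16 + 3 = 67, q_2 = 4*5 + 1 = 21.
  i=3: a_3=5, p_3 = 5*67 + 16 = 351, q_3 = 5*21 + 5 = 110.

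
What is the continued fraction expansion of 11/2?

Run the Euclidean algorithm on 11 and 2; the successive quotients are the partial quotients a_0, a_1, ... (each step inverts the fractional part left over by the previous one):
  11 = 5*2 + 1, so a_0 = 5.
  2 = 2*1 + 0, so a_1 = 2.
The remainder reaches 0 after 2 divisions, so the expansion has 2 partial quotients, read off in order.

[5; 2]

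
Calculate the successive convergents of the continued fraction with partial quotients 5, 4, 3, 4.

5/1, 21/4, 68/13, 293/56

Using the convergent recurrence p_i = a_i*p_{i-1} + p_{i-2}, q_i = a_i*q_{i-1} + q_{i-2} with p_{-2}=0, p_{-1}=1, q_{-2}=1, q_{-1}=0:
  i=0: a_0=5, p_0 = 5*1 + 0 = 5, q_0 = 5*0 + 1 = 1.
  i=1: a_1=4, p_1 = 4*5 + 1 = 21, q_1 = 4*1 + 0 = 4.
  i=2: a_2=3, p_2 = 3*21 + 5 = 68, q_2 = 3*4 + 1 = 13.
  i=3: a_3=4, p_3 = 4*68 + 21 = 293, q_3 = 4*13 + 4 = 56.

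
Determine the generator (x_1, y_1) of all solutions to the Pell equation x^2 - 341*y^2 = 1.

(x, y) = (10626551, 575460)

First expand sqrt(341) as a continued fraction. With x_i = (sqrt(341) + m_i)/d_i and (m_0, d_0) = (0, 1): a_0 = floor(sqrt(341)) = 18, since 18^2 = 324 <= 341 < 361 = 19^2.
Iterate m_{i+1} = d_i*a_i - m_i, d_{i+1} = (341 - m_{i+1}^2)/d_i, a_{i+1} = floor((a_0 + m_{i+1})/d_{i+1}):
  m_1 = 1*18 - 0 = 18, d_1 = (341 - 18^2)/1 = 17/1 = 17, a_1 = floor((18 + 18)/17) = 2.
  m_2 = 17*2 - 18 = 16, d_2 = (341 - 16^2)/17 = 85/17 = 5, a_2 = floor((18 + 16)/5) = 6.
  m_3 = 5*6 - 16 = 14, d_3 = (341 - 14^2)/5 = 145/5 = 29, a_3 = floor((18 + 14)/29) = 1.
  m_4 = 29*1 - 14 = 15, d_4 = (341 - 15^2)/29 = 116/29 = 4, a_4 = floor((18 + 15)/4) = 8.
  m_5 = 4*8 - 15 = 17, d_5 = (341 - 17^2)/4 = 52/4 = 13, a_5 = floor((18 + 17)/13) = 2.
  m_6 = 13*2 - 17 = 9, d_6 = (341 - 9^2)/13 = 260/13 = 20, a_6 = floor((18 + 9)/20) = 1.
  m_7 = 20*1 - 9 = 11, d_7 = (341 - 11^2)/20 = 220/20 = 11, a_7 = floor((18 + 11)/11) = 2.
  m_8 = 11*2 - 11 = 11, d_8 = (341 - 11^2)/11 = 220/11 = 20, a_8 = floor((18 + 11)/20) = 1.
  m_9 = 20*1 - 11 = 9, d_9 = (341 - 9^2)/20 = 260/20 = 13, a_9 = floor((18 + 9)/13) = 2.
  m_10 = 13*2 - 9 = 17, d_10 = (341 - 17^2)/13 = 52/13 = 4, a_10 = floor((18 + 17)/4) = 8.
  m_11 = 4*8 - 17 = 15, d_11 = (341 - 15^2)/4 = 116/4 = 29, a_11 = floor((18 + 15)/29) = 1.
  m_12 = 29*1 - 15 = 14, d_12 = (341 - 14^2)/29 = 145/29 = 5, a_12 = floor((18 + 14)/5) = 6.
  m_13 = 5*6 - 14 = 16, d_13 = (341 - 16^2)/5 = 85/5 = 17, a_13 = floor((18 + 16)/17) = 2.
  m_14 = 17*2 - 16 = 18, d_14 = (341 - 18^2)/17 = 17/17 = 1, a_14 = floor((18 + 18)/1) = 36.
  m_15 = 1*36 - 18 = 18, d_15 = (341 - 18^2)/1 = 17/1 = 17: (m_15, d_15) = (m_1, d_1) = (18, 17), so from here the quotients repeat a_1, ..., a_14; the period length is 14.
So sqrt(341) = [18; (2, 6, 1, 8, 2, 1, 2, 1, 2, 8, 1, 6, 2, 36)] with period length k = 14.
k is even, so the fundamental solution of x^2 - 341y^2 = 1 is (p_{k-1}, q_{k-1}) = (p_13, q_13); compute convergents through index 13.
Convergents (p_i = a_i*p_{i-1} + p_{i-2}, q_i = a_i*q_{i-1} + q_{i-2} with p_{-2}=0, p_{-1}=1, q_{-2}=1, q_{-1}=0):
  i=0: a_0=18, p_0 = 18*1 + 0 = 18, q_0 = 18*0 + 1 = 1.
  i=1: a_1=2, p_1 = 2*18 + 1 = 37, q_1 = 2*1 + 0 = 2.
  i=2: a_2=6, p_2 = 6*37 + 18 = 240, q_2 = 6*2 + 1 = 13.
  i=3: a_3=1, p_3 = 1*240 + 37 = 277, q_3 = 1*13 + 2 = 15.
  i=4: a_4=8, p_4 = 8*277 + 240 = 2456, q_4 = 8*15 + 13 = 133.
  i=5: a_5=2, p_5 = 2*2456 + 277 = 5189, q_5 = 2*133 + 15 = 281.
  i=6: a_6=1, p_6 = 1*5189 + 2456 = 7645, q_6 = 1*281 + 133 = 414.
  i=7: a_7=2, p_7 = 2*7645 + 5189 = 20479, q_7 = 2*414 + 281 = 1109.
  i=8: a_8=1, p_8 = 1*20479 + 7645 = 28124, q_8 = 1*1109 + 414 = 1523.
  i=9: a_9=2, p_9 = 2*28124 + 20479 = 76727, q_9 = 2*1523 + 1109 = 4155.
  i=10: a_10=8, p_10 = 8*76727 + 28124 = 641940, q_10 = 8*4155 + 1523 = 34763.
  i=11: a_11=1, p_11 = 1*641940 + 76727 = 718667, q_11 = 1*34763 + 4155 = 38918.
  i=12: a_12=6, p_12 = 6*718667 + 641940 = 4953942, q_12 = 6*38918 + 34763 = 268271.
  i=13: a_13=2, p_13 = 2*4953942 + 718667 = 10626551, q_13 = 2*268271 + 38918 = 575460.
Check: 10626551^2 - 341*575460^2 = 112923586155601 - 112923586155600 = 1, so (x, y) = (10626551, 575460) solves the equation, and by the theorem it is the least positive solution.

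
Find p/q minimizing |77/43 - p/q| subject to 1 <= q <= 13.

Expand x = 77/43 as a continued fraction with the Euclidean algorithm:
  77 = 1*43 + 34, so a_0 = 1.
  43 = 1*34 + 9, so a_1 = 1.
  34 = 3*9 + 7, so a_2 = 3.
  9 = 1*7 + 2, so a_3 = 1.
  7 = 3*2 + 1, so a_4 = 3.
  2 = 2*1 + 0, so a_5 = 2.
so x = [1; 1, 3, 1, 3, 2].
Convergents (p_i = a_i*p_{i-1} + p_{i-2}, q_i = a_i*q_{i-1} + q_{i-2} with p_{-2}=0, p_{-1}=1, q_{-2}=1, q_{-1}=0), until the denominator exceeds 13:
  i=0: a_0=1, p_0 = 1*1 + 0 = 1, q_0 = 1*0 + 1 = 1.
  i=1: a_1=1, p_1 = 1*1 + 1 = 2, q_1 = 1*1 + 0 = 1.
  i=2: a_2=3, p_2 = 3*2 + 1 = 7, q_2 = 3*1 + 1 = 4.
  i=3: a_3=1, p_3 = 1*7 + 2 = 9, q_3 = 1*4 + 1 = 5.
  i=4: a_4=3, p_4 = 3*9 + 7 = 34, q_4 = 3*5 + 4 = 19.
q_4 = 19 > 13, so the last convergent with denominator <= 13 is p_3/q_3 = 9/5.
The closest fraction with denominator <= 13 is either p_3/q_3 or the intermediate fraction (k*p_3 + p_2)/(k*q_3 + q_2) with the largest k >= 1 whose denominator stays <= 13; these approach x as k grows, and every other convergent or intermediate fraction in range is farther away.
Largest k: floor((13 - q_2)/q_3) = floor((13 - 4)/5) = 1.
That gives (1*9 + 7)/(1*5 + 4) = 16/9.
Compare the errors: |x - 9/5| = |77*5 - 9*43|/(43*5) = 2/215, and |x - 16/9| = |77*9 - 16*43|/(43*9) = 5/387.
Cross-multiplying, 2*387 = 774 < 1075 = 5*215, so 2/215 is smaller: the convergent 9/5 is closer to x than 16/9.

9/5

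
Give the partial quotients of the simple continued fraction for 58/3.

[19; 3]

Run the Euclidean algorithm on 58 and 3; the successive quotients are the partial quotients a_0, a_1, ... (each step inverts the fractional part left over by the previous one):
  58 = 19*3 + 1, so a_0 = 19.
  3 = 3*1 + 0, so a_1 = 3.
The remainder reaches 0 after 2 divisions, so the expansion has 2 partial quotients, read off in order.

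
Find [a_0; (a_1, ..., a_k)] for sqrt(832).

[28; (1, 5, 2, 2, 1, 13, 1, 2, 2, 5, 1, 56)]

Write x_i = (sqrt(832) + m_i)/d_i with (m_0, d_0) = (0, 1). a_0 = floor(sqrt(832)) = 28, since 28^2 = 784 <= 832 < 841 = 29^2.
Iterate m_{i+1} = d_i*a_i - m_i, d_{i+1} = (832 - m_{i+1}^2)/d_i, a_{i+1} = floor((a_0 + m_{i+1})/d_{i+1}):
  m_1 = 1*28 - 0 = 28, d_1 = (832 - 28^2)/1 = 48/1 = 48, a_1 = floor((28 + 28)/48) = 1.
  m_2 = 48*1 - 28 = 20, d_2 = (832 - 20^2)/48 = 432/48 = 9, a_2 = floor((28 + 20)/9) = 5.
  m_3 = 9*5 - 20 = 25, d_3 = (832 - 25^2)/9 = 207/9 = 23, a_3 = floor((28 + 25)/23) = 2.
  m_4 = 23*2 - 25 = 21, d_4 = (832 - 21^2)/23 = 391/23 = 17, a_4 = floor((28 + 21)/17) = 2.
  m_5 = 17*2 - 21 = 13, d_5 = (832 - 13^2)/17 = 663/17 = 39, a_5 = floor((28 + 13)/39) = 1.
  m_6 = 39*1 - 13 = 26, d_6 = (832 - 26^2)/39 = 156/39 = 4, a_6 = floor((28 + 26)/4) = 13.
  m_7 = 4*13 - 26 = 26, d_7 = (832 - 26^2)/4 = 156/4 = 39, a_7 = floor((28 + 26)/39) = 1.
  m_8 = 39*1 - 26 = 13, d_8 = (832 - 13^2)/39 = 663/39 = 17, a_8 = floor((28 + 13)/17) = 2.
  m_9 = 17*2 - 13 = 21, d_9 = (832 - 21^2)/17 = 391/17 = 23, a_9 = floor((28 + 21)/23) = 2.
  m_10 = 23*2 - 21 = 25, d_10 = (832 - 25^2)/23 = 207/23 = 9, a_10 = floor((28 + 25)/9) = 5.
  m_11 = 9*5 - 25 = 20, d_11 = (832 - 20^2)/9 = 432/9 = 48, a_11 = floor((28 + 20)/48) = 1.
  m_12 = 48*1 - 20 = 28, d_12 = (832 - 28^2)/48 = 48/48 = 1, a_12 = floor((28 + 28)/1) = 56.
  m_13 = 1*56 - 28 = 28, d_13 = (832 - 28^2)/1 = 48/1 = 48: (m_13, d_13) = (m_1, d_1) = (28, 48), so from here the quotients repeat a_1, ..., a_12; the period length is 12.
Hence the expansion of sqrt(832) is a_0 = 28 followed by the repeating block 1, 5, 2, 2, 1, 13, 1, 2, 2, 5, 1, 56 (period 12).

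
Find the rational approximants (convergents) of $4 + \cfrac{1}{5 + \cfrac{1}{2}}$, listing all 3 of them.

Using the convergent recurrence p_i = a_i*p_{i-1} + p_{i-2}, q_i = a_i*q_{i-1} + q_{i-2} with p_{-2}=0, p_{-1}=1, q_{-2}=1, q_{-1}=0:
  i=0: a_0=4, p_0 = 4*1 + 0 = 4, q_0 = 4*0 + 1 = 1.
  i=1: a_1=5, p_1 = 5*4 + 1 = 21, q_1 = 5*1 + 0 = 5.
  i=2: a_2=2, p_2 = 2*21 + 4 = 46, q_2 = 2*5 + 1 = 11.

4/1, 21/5, 46/11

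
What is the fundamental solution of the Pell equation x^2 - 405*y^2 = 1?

First expand sqrt(405) as a continued fraction. With x_i = (sqrt(405) + m_i)/d_i and (m_0, d_0) = (0, 1): a_0 = floor(sqrt(405)) = 20, since 20^2 = 400 <= 405 < 441 = 21^2.
Iterate m_{i+1} = d_i*a_i - m_i, d_{i+1} = (405 - m_{i+1}^2)/d_i, a_{i+1} = floor((a_0 + m_{i+1})/d_{i+1}):
  m_1 = 1*20 - 0 = 20, d_1 = (405 - 20^2)/1 = 5/1 = 5, a_1 = floor((20 + 20)/5) = 8.
  m_2 = 5*8 - 20 = 20, d_2 = (405 - 20^2)/5 = 5/5 = 1, a_2 = floor((20 + 20)/1) = 40.
  m_3 = 1*40 - 20 = 20, d_3 = (405 - 20^2)/1 = 5/1 = 5: (m_3, d_3) = (m_1, d_1) = (20, 5), so from here the quotients repeat a_1, a_2; the period length is 2.
So sqrt(405) = [20; (8, 40)] with period length k = 2.
k is even, so the fundamental solution of x^2 - 405y^2 = 1 is (p_{k-1}, q_{k-1}) = (p_1, q_1); compute convergents through index 1.
Convergents (p_i = a_i*p_{i-1} + p_{i-2}, q_i = a_i*q_{i-1} + q_{i-2} with p_{-2}=0, p_{-1}=1, q_{-2}=1, q_{-1}=0):
  i=0: a_0=20, p_0 = 20*1 + 0 = 20, q_0 = 20*0 + 1 = 1.
  i=1: a_1=8, p_1 = 8*20 + 1 = 161, q_1 = 8*1 + 0 = 8.
Check: 161^2 - 405*8^2 = 25921 - 25920 = 1, so (x, y) = (161, 8) solves the equation, and by the theorem it is the least positive solution.

(x, y) = (161, 8)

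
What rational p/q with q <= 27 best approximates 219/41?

139/26

Expand x = 219/41 as a continued fraction with the Euclidean algorithm:
  219 = 5*41 + 14, so a_0 = 5.
  41 = 2*14 + 13, so a_1 = 2.
  14 = 1*13 + 1, so a_2 = 1.
  13 = 13*1 + 0, so a_3 = 13.
so x = [5; 2, 1, 13].
Convergents (p_i = a_i*p_{i-1} + p_{i-2}, q_i = a_i*q_{i-1} + q_{i-2} with p_{-2}=0, p_{-1}=1, q_{-2}=1, q_{-1}=0), until the denominator exceeds 27:
  i=0: a_0=5, p_0 = 5*1 + 0 = 5, q_0 = 5*0 + 1 = 1.
  i=1: a_1=2, p_1 = 2*5 + 1 = 11, q_1 = 2*1 + 0 = 2.
  i=2: a_2=1, p_2 = 1*11 + 5 = 16, q_2 = 1*2 + 1 = 3.
  i=3: a_3=13, p_3 = 13*16 + 11 = 219, q_3 = 13*3 + 2 = 41.
q_3 = 41 > 27, so the last convergent with denominator <= 27 is p_2/q_2 = 16/3.
The closest fraction with denominator <= 27 is either p_2/q_2 or the intermediate fraction (k*p_2 + p_1)/(k*q_2 + q_1) with the largest k >= 1 whose denominator stays <= 27; these approach x as k grows, and every other convergent or intermediate fraction in range is farther away.
Largest k: floor((27 - q_1)/q_2) = floor((27 - 2)/3) = 8.
That gives (8*16 + 11)/(8*3 + 2) = 139/26.
Compare the errors: |x - 16/3| = |219*3 - 16*41|/(41*3) = 1/123, and |x - 139/26| = |219*26 - 139*41|/(41*26) = 5/1066.
Cross-multiplying, 5*123 = 615 < 1066 = 1*1066, so 5/1066 is smaller: the intermediate fraction 139/26 is closer to x than 16/3.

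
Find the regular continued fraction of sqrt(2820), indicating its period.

Write x_i = (sqrt(2820) + m_i)/d_i with (m_0, d_0) = (0, 1). a_0 = floor(sqrt(2820)) = 53, since 53^2 = 2809 <= 2820 < 2916 = 54^2.
Iterate m_{i+1} = d_i*a_i - m_i, d_{i+1} = (2820 - m_{i+1}^2)/d_i, a_{i+1} = floor((a_0 + m_{i+1})/d_{i+1}):
  m_1 = 1*53 - 0 = 53, d_1 = (2820 - 53^2)/1 = 11/1 = 11, a_1 = floor((53 + 53)/11) = 9.
  m_2 = 11*9 - 53 = 46, d_2 = (2820 - 46^2)/11 = 704/11 = 64, a_2 = floor((53 + 46)/64) = 1.
  m_3 = 64*1 - 46 = 18, d_3 = (2820 - 18^2)/64 = 2496/64 = 39, a_3 = floor((53 + 18)/39) = 1.
  m_4 = 39*1 - 18 = 21, d_4 = (2820 - 21^2)/39 = 2379/39 = 61, a_4 = floor((53 + 21)/61) = 1.
  m_5 = 61*1 - 21 = 40, d_5 = (2820 - 40^2)/61 = 1220/61 = 20, a_5 = floor((53 + 40)/20) = 4.
  m_6 = 20*4 - 40 = 40, d_6 = (2820 - 40^2)/20 = 1220/20 = 61, a_6 = floor((53 + 40)/61) = 1.
  m_7 = 61*1 - 40 = 21, d_7 = (2820 - 21^2)/61 = 2379/61 = 39, a_7 = floor((53 + 21)/39) = 1.
  m_8 = 39*1 - 21 = 18, d_8 = (2820 - 18^2)/39 = 2496/39 = 64, a_8 = floor((53 + 18)/64) = 1.
  m_9 = 64*1 - 18 = 46, d_9 = (2820 - 46^2)/64 = 704/64 = 11, a_9 = floor((53 + 46)/11) = 9.
  m_10 = 11*9 - 46 = 53, d_10 = (2820 - 53^2)/11 = 11/11 = 1, a_10 = floor((53 + 53)/1) = 106.
  m_11 = 1*106 - 53 = 53, d_11 = (2820 - 53^2)/1 = 11/1 = 11: (m_11, d_11) = (m_1, d_1) = (53, 11), so from here the quotients repeat a_1, ..., a_10; the period length is 10.
Hence the expansion of sqrt(2820) is a_0 = 53 followed by the repeating block 9, 1, 1, 1, 4, 1, 1, 1, 9, 106 (period 10).

[53; (9, 1, 1, 1, 4, 1, 1, 1, 9, 106)]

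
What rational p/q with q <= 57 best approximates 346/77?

Expand x = 346/77 as a continued fraction with the Euclidean algorithm:
  346 = 4*77 + 38, so a_0 = 4.
  77 = 2*38 + 1, so a_1 = 2.
  38 = 38*1 + 0, so a_2 = 38.
so x = [4; 2, 38].
Convergents (p_i = a_i*p_{i-1} + p_{i-2}, q_i = a_i*q_{i-1} + q_{i-2} with p_{-2}=0, p_{-1}=1, q_{-2}=1, q_{-1}=0), until the denominator exceeds 57:
  i=0: a_0=4, p_0 = 4*1 + 0 = 4, q_0 = 4*0 + 1 = 1.
  i=1: a_1=2, p_1 = 2*4 + 1 = 9, q_1 = 2*1 + 0 = 2.
  i=2: a_2=38, p_2 = 38*9 + 4 = 346, q_2 = 38*2 + 1 = 77.
q_2 = 77 > 57, so the last convergent with denominator <= 57 is p_1/q_1 = 9/2.
The closest fraction with denominator <= 57 is either p_1/q_1 or the intermediate fraction (k*p_1 + p_0)/(k*q_1 + q_0) with the largest k >= 1 whose denominator stays <= 57; these approach x as k grows, and every other convergent or intermediate fraction in range is farther away.
Largest k: floor((57 - q_0)/q_1) = floor((57 - 1)/2) = 28.
That gives (28*9 + 4)/(28*2 + 1) = 256/57.
Compare the errors: |x - 9/2| = |346*2 - 9*77|/(77*2) = 1/154, and |x - 256/57| = |346*57 - 256*77|/(77*57) = 10/4389.
Cross-multiplying, 10*154 = 1540 < 4389 = 1*4389, so 10/4389 is smaller: the intermediate fraction 256/57 is closer to x than 9/2.

256/57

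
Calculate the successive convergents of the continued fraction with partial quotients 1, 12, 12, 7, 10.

1/1, 13/12, 157/145, 1112/1027, 11277/10415

Using the convergent recurrence p_i = a_i*p_{i-1} + p_{i-2}, q_i = a_i*q_{i-1} + q_{i-2} with p_{-2}=0, p_{-1}=1, q_{-2}=1, q_{-1}=0:
  i=0: a_0=1, p_0 = 1*1 + 0 = 1, q_0 = 1*0 + 1 = 1.
  i=1: a_1=12, p_1 = 12*1 + 1 = 13, q_1 = 12*1 + 0 = 12.
  i=2: a_2=12, p_2 = 12*13 + 1 = 157, q_2 = 12*12 + 1 = 145.
  i=3: a_3=7, p_3 = 7*157 + 13 = 1112, q_3 = 7*145 + 12 = 1027.
  i=4: a_4=10, p_4 = 10*1112 + 157 = 11277, q_4 = 10*1027 + 145 = 10415.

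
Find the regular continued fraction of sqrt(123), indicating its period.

[11; (11, 22)]

Write x_i = (sqrt(123) + m_i)/d_i with (m_0, d_0) = (0, 1). a_0 = floor(sqrt(123)) = 11, since 11^2 = 121 <= 123 < 144 = 12^2.
Iterate m_{i+1} = d_i*a_i - m_i, d_{i+1} = (123 - m_{i+1}^2)/d_i, a_{i+1} = floor((a_0 + m_{i+1})/d_{i+1}):
  m_1 = 1*11 - 0 = 11, d_1 = (123 - 11^2)/1 = 2/1 = 2, a_1 = floor((11 + 11)/2) = 11.
  m_2 = 2*11 - 11 = 11, d_2 = (123 - 11^2)/2 = 2/2 = 1, a_2 = floor((11 + 11)/1) = 22.
  m_3 = 1*22 - 11 = 11, d_3 = (123 - 11^2)/1 = 2/1 = 2: (m_3, d_3) = (m_1, d_1) = (11, 2), so from here the quotients repeat a_1, a_2; the period length is 2.
Hence the expansion of sqrt(123) is a_0 = 11 followed by the repeating block 11, 22 (period 2).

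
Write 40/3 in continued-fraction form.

Run the Euclidean algorithm on 40 and 3; the successive quotients are the partial quotients a_0, a_1, ... (each step inverts the fractional part left over by the previous one):
  40 = 13*3 + 1, so a_0 = 13.
  3 = 3*1 + 0, so a_1 = 3.
The remainder reaches 0 after 2 divisions, so the expansion has 2 partial quotients, read off in order.

[13; 3]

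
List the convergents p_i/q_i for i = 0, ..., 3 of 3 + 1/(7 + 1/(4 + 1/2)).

3/1, 22/7, 91/29, 204/65

Using the convergent recurrence p_i = a_i*p_{i-1} + p_{i-2}, q_i = a_i*q_{i-1} + q_{i-2} with p_{-2}=0, p_{-1}=1, q_{-2}=1, q_{-1}=0:
  i=0: a_0=3, p_0 = 3*1 + 0 = 3, q_0 = 3*0 + 1 = 1.
  i=1: a_1=7, p_1 = 7*3 + 1 = 22, q_1 = 7*1 + 0 = 7.
  i=2: a_2=4, p_2 = 4*22 + 3 = 91, q_2 = 4*7 + 1 = 29.
  i=3: a_3=2, p_3 = 2*91 + 22 = 204, q_3 = 2*29 + 7 = 65.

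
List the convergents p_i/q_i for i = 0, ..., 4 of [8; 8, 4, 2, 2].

Using the convergent recurrence p_i = a_i*p_{i-1} + p_{i-2}, q_i = a_i*q_{i-1} + q_{i-2} with p_{-2}=0, p_{-1}=1, q_{-2}=1, q_{-1}=0:
  i=0: a_0=8, p_0 = 8*1 + 0 = 8, q_0 = 8*0 + 1 = 1.
  i=1: a_1=8, p_1 = 8*8 + 1 = 65, q_1 = 8*1 + 0 = 8.
  i=2: a_2=4, p_2 = 4*65 + 8 = 268, q_2 = 4*8 + 1 = 33.
  i=3: a_3=2, p_3 = 2*268 + 65 = 601, q_3 = 2*33 + 8 = 74.
  i=4: a_4=2, p_4 = 2*601 + 268 = 1470, q_4 = 2*74 + 33 = 181.

8/1, 65/8, 268/33, 601/74, 1470/181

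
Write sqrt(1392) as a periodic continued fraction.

Write x_i = (sqrt(1392) + m_i)/d_i with (m_0, d_0) = (0, 1). a_0 = floor(sqrt(1392)) = 37, since 37^2 = 1369 <= 1392 < 1444 = 38^2.
Iterate m_{i+1} = d_i*a_i - m_i, d_{i+1} = (1392 - m_{i+1}^2)/d_i, a_{i+1} = floor((a_0 + m_{i+1})/d_{i+1}):
  m_1 = 1*37 - 0 = 37, d_1 = (1392 - 37^2)/1 = 23/1 = 23, a_1 = floor((37 + 37)/23) = 3.
  m_2 = 23*3 - 37 = 32, d_2 = (1392 - 32^2)/23 = 368/23 = 16, a_2 = floor((37 + 32)/16) = 4.
  m_3 = 16*4 - 32 = 32, d_3 = (1392 - 32^2)/16 = 368/16 = 23, a_3 = floor((37 + 32)/23) = 3.
  m_4 = 23*3 - 32 = 37, d_4 = (1392 - 37^2)/23 = 23/23 = 1, a_4 = floor((37 + 37)/1) = 74.
  m_5 = 1*74 - 37 = 37, d_5 = (1392 - 37^2)/1 = 23/1 = 23: (m_5, d_5) = (m_1, d_1) = (37, 23), so from here the quotients repeat a_1, ..., a_4; the period length is 4.
Hence the expansion of sqrt(1392) is a_0 = 37 followed by the repeating block 3, 4, 3, 74 (period 4).

[37; (3, 4, 3, 74)]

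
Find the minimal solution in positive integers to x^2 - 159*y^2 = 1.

First expand sqrt(159) as a continued fraction. With x_i = (sqrt(159) + m_i)/d_i and (m_0, d_0) = (0, 1): a_0 = floor(sqrt(159)) = 12, since 12^2 = 144 <= 159 < 169 = 13^2.
Iterate m_{i+1} = d_i*a_i - m_i, d_{i+1} = (159 - m_{i+1}^2)/d_i, a_{i+1} = floor((a_0 + m_{i+1})/d_{i+1}):
  m_1 = 1*12 - 0 = 12, d_1 = (159 - 12^2)/1 = 15/1 = 15, a_1 = floor((12 + 12)/15) = 1.
  m_2 = 15*1 - 12 = 3, d_2 = (159 - 3^2)/15 = 150/15 = 10, a_2 = floor((12 + 3)/10) = 1.
  m_3 = 10*1 - 3 = 7, d_3 = (159 - 7^2)/10 = 110/10 = 11, a_3 = floor((12 + 7)/11) = 1.
  m_4 = 11*1 - 7 = 4, d_4 = (159 - 4^2)/11 = 143/11 = 13, a_4 = floor((12 + 4)/13) = 1.
  m_5 = 13*1 - 4 = 9, d_5 = (159 - 9^2)/13 = 78/13 = 6, a_5 = floor((12 + 9)/6) = 3.
  m_6 = 6*3 - 9 = 9, d_6 = (159 - 9^2)/6 = 78/6 = 13, a_6 = floor((12 + 9)/13) = 1.
  m_7 = 13*1 - 9 = 4, d_7 = (159 - 4^2)/13 = 143/13 = 11, a_7 = floor((12 + 4)/11) = 1.
  m_8 = 11*1 - 4 = 7, d_8 = (159 - 7^2)/11 = 110/11 = 10, a_8 = floor((12 + 7)/10) = 1.
  m_9 = 10*1 - 7 = 3, d_9 = (159 - 3^2)/10 = 150/10 = 15, a_9 = floor((12 + 3)/15) = 1.
  m_10 = 15*1 - 3 = 12, d_10 = (159 - 12^2)/15 = 15/15 = 1, a_10 = floor((12 + 12)/1) = 24.
  m_11 = 1*24 - 12 = 12, d_11 = (159 - 12^2)/1 = 15/1 = 15: (m_11, d_11) = (m_1, d_1) = (12, 15), so from here the quotients repeat a_1, ..., a_10; the period length is 10.
So sqrt(159) = [12; (1, 1, 1, 1, 3, 1, 1, 1, 1, 24)] with period length k = 10.
k is even, so the fundamental solution of x^2 - 159y^2 = 1 is (p_{k-1}, q_{k-1}) = (p_9, q_9); compute convergents through index 9.
Convergents (p_i = a_i*p_{i-1} + p_{i-2}, q_i = a_i*q_{i-1} + q_{i-2} with p_{-2}=0, p_{-1}=1, q_{-2}=1, q_{-1}=0):
  i=0: a_0=12, p_0 = 12*1 + 0 = 12, q_0 = 12*0 + 1 = 1.
  i=1: a_1=1, p_1 = 1*12 + 1 = 13, q_1 = 1*1 + 0 = 1.
  i=2: a_2=1, p_2 = 1*13 + 12 = 25, q_2 = 1*1 + 1 = 2.
  i=3: a_3=1, p_3 = 1*25 + 13 = 38, q_3 = 1*2 + 1 = 3.
  i=4: a_4=1, p_4 = 1*38 + 25 = 63, q_4 = 1*3 + 2 = 5.
  i=5: a_5=3, p_5 = 3*63 + 38 = 227, q_5 = 3*5 + 3 = 18.
  i=6: a_6=1, p_6 = 1*227 + 63 = 290, q_6 = 1*18 + 5 = 23.
  i=7: a_7=1, p_7 = 1*290 + 227 = 517, q_7 = 1*23 + 18 = 41.
  i=8: a_8=1, p_8 = 1*517 + 290 = 807, q_8 = 1*41 + 23 = 64.
  i=9: a_9=1, p_9 = 1*807 + 517 = 1324, q_9 = 1*64 + 41 = 105.
Check: 1324^2 - 159*105^2 = 1752976 - 1752975 = 1, so (x, y) = (1324, 105) solves the equation, and by the theorem it is the least positive solution.

(x, y) = (1324, 105)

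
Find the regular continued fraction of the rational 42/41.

Run the Euclidean algorithm on 42 and 41; the successive quotients are the partial quotients a_0, a_1, ... (each step inverts the fractional part left over by the previous one):
  42 = 1*41 + 1, so a_0 = 1.
  41 = 41*1 + 0, so a_1 = 41.
The remainder reaches 0 after 2 divisions, so the expansion has 2 partial quotients, read off in order.

[1; 41]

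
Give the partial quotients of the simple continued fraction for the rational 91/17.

Run the Euclidean algorithm on 91 and 17; the successive quotients are the partial quotients a_0, a_1, ... (each step inverts the fractional part left over by the previous one):
  91 = 5*17 + 6, so a_0 = 5.
  17 = 2*6 + 5, so a_1 = 2.
  6 = 1*5 + 1, so a_2 = 1.
  5 = 5*1 + 0, so a_3 = 5.
The remainder reaches 0 after 4 divisions, so the expansion has 4 partial quotients, read off in order.

[5; 2, 1, 5]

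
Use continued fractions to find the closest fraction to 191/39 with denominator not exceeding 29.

142/29

Expand x = 191/39 as a continued fraction with the Euclidean algorithm:
  191 = 4*39 + 35, so a_0 = 4.
  39 = 1*35 + 4, so a_1 = 1.
  35 = 8*4 + 3, so a_2 = 8.
  4 = 1*3 + 1, so a_3 = 1.
  3 = 3*1 + 0, so a_4 = 3.
so x = [4; 1, 8, 1, 3].
Convergents (p_i = a_i*p_{i-1} + p_{i-2}, q_i = a_i*q_{i-1} + q_{i-2} with p_{-2}=0, p_{-1}=1, q_{-2}=1, q_{-1}=0), until the denominator exceeds 29:
  i=0: a_0=4, p_0 = 4*1 + 0 = 4, q_0 = 4*0 + 1 = 1.
  i=1: a_1=1, p_1 = 1*4 + 1 = 5, q_1 = 1*1 + 0 = 1.
  i=2: a_2=8, p_2 = 8*5 + 4 = 44, q_2 = 8*1 + 1 = 9.
  i=3: a_3=1, p_3 = 1*44 + 5 = 49, q_3 = 1*9 + 1 = 10.
  i=4: a_4=3, p_4 = 3*49 + 44 = 191, q_4 = 3*10 + 9 = 39.
q_4 = 39 > 29, so the last convergent with denominator <= 29 is p_3/q_3 = 49/10.
The closest fraction with denominator <= 29 is either p_3/q_3 or the intermediate fraction (k*p_3 + p_2)/(k*q_3 + q_2) with the largest k >= 1 whose denominator stays <= 29; these approach x as k grows, and every other convergent or intermediate fraction in range is farther away.
Largest k: floor((29 - q_2)/q_3) = floor((29 - 9)/10) = 2.
That gives (2*49 + 44)/(2*10 + 9) = 142/29.
Compare the errors: |x - 49/10| = |191*10 - 49*39|/(39*10) = 1/390, and |x - 142/29| = |191*29 - 142*39|/(39*29) = 1/1131.
Cross-multiplying, 1*390 = 390 < 1131 = 1*1131, so 1/1131 is smaller: the intermediate fraction 142/29 is closer to x than 49/10.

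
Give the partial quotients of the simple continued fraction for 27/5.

Run the Euclidean algorithm on 27 and 5; the successive quotients are the partial quotients a_0, a_1, ... (each step inverts the fractional part left over by the previous one):
  27 = 5*5 + 2, so a_0 = 5.
  5 = 2*2 + 1, so a_1 = 2.
  2 = 2*1 + 0, so a_2 = 2.
The remainder reaches 0 after 3 divisions, so the expansion has 3 partial quotients, read off in order.

[5; 2, 2]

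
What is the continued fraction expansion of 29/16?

Run the Euclidean algorithm on 29 and 16; the successive quotients are the partial quotients a_0, a_1, ... (each step inverts the fractional part left over by the previous one):
  29 = 1*16 + 13, so a_0 = 1.
  16 = 1*13 + 3, so a_1 = 1.
  13 = 4*3 + 1, so a_2 = 4.
  3 = 3*1 + 0, so a_3 = 3.
The remainder reaches 0 after 4 divisions, so the expansion has 4 partial quotients, read off in order.

[1; 1, 4, 3]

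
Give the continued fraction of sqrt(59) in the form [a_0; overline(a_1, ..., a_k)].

Write x_i = (sqrt(59) + m_i)/d_i with (m_0, d_0) = (0, 1). a_0 = floor(sqrt(59)) = 7, since 7^2 = 49 <= 59 < 64 = 8^2.
Iterate m_{i+1} = d_i*a_i - m_i, d_{i+1} = (59 - m_{i+1}^2)/d_i, a_{i+1} = floor((a_0 + m_{i+1})/d_{i+1}):
  m_1 = 1*7 - 0 = 7, d_1 = (59 - 7^2)/1 = 10/1 = 10, a_1 = floor((7 + 7)/10) = 1.
  m_2 = 10*1 - 7 = 3, d_2 = (59 - 3^2)/10 = 50/10 = 5, a_2 = floor((7 + 3)/5) = 2.
  m_3 = 5*2 - 3 = 7, d_3 = (59 - 7^2)/5 = 10/5 = 2, a_3 = floor((7 + 7)/2) = 7.
  m_4 = 2*7 - 7 = 7, d_4 = (59 - 7^2)/2 = 10/2 = 5, a_4 = floor((7 + 7)/5) = 2.
  m_5 = 5*2 - 7 = 3, d_5 = (59 - 3^2)/5 = 50/5 = 10, a_5 = floor((7 + 3)/10) = 1.
  m_6 = 10*1 - 3 = 7, d_6 = (59 - 7^2)/10 = 10/10 = 1, a_6 = floor((7 + 7)/1) = 14.
  m_7 = 1*14 - 7 = 7, d_7 = (59 - 7^2)/1 = 10/1 = 10: (m_7, d_7) = (m_1, d_1) = (7, 10), so from here the quotients repeat a_1, ..., a_6; the period length is 6.
Hence the expansion of sqrt(59) is a_0 = 7 followed by the repeating block 1, 2, 7, 2, 1, 14 (period 6).

[7; overline(1, 2, 7, 2, 1, 14)]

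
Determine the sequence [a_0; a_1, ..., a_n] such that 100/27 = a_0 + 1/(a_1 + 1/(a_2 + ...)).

[3; 1, 2, 2, 1, 2]

Run the Euclidean algorithm on 100 and 27; the successive quotients are the partial quotients a_0, a_1, ... (each step inverts the fractional part left over by the previous one):
  100 = 3*27 + 19, so a_0 = 3.
  27 = 1*19 + 8, so a_1 = 1.
  19 = 2*8 + 3, so a_2 = 2.
  8 = 2*3 + 2, so a_3 = 2.
  3 = 1*2 + 1, so a_4 = 1.
  2 = 2*1 + 0, so a_5 = 2.
The remainder reaches 0 after 6 divisions, so the expansion has 6 partial quotients, read off in order.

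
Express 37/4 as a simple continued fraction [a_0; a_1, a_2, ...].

Run the Euclidean algorithm on 37 and 4; the successive quotients are the partial quotients a_0, a_1, ... (each step inverts the fractional part left over by the previous one):
  37 = 9*4 + 1, so a_0 = 9.
  4 = 4*1 + 0, so a_1 = 4.
The remainder reaches 0 after 2 divisions, so the expansion has 2 partial quotients, read off in order.

[9; 4]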